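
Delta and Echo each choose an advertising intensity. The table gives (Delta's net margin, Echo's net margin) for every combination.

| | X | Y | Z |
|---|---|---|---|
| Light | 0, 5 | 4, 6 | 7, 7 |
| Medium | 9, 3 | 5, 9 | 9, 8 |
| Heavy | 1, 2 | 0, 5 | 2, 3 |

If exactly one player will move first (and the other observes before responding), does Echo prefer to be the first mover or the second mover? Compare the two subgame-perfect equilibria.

first

If Delta leads: Echo's best replies are Light→Z, Medium→Y, Heavy→Y; Delta's induced payoffs 7, 5, 0; outcome (Light, Z), payoffs (7, 7).
If Echo leads: Delta's best replies are X→Medium, Y→Medium, Z→Medium; Echo's induced payoffs 3, 9, 8; outcome (Medium, Y), payoffs (5, 9).
Echo gets 9 moving first and 7 moving second, so Echo prefers to move first.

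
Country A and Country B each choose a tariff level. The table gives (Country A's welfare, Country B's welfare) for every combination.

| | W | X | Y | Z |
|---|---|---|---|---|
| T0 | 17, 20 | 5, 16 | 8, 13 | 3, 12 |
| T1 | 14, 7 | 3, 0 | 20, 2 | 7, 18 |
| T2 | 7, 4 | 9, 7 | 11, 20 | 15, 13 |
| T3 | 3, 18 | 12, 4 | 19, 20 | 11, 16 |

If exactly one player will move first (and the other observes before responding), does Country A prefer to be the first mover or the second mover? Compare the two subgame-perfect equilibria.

first

If Country A leads: Country B's best replies are T0→W, T1→Z, T2→Y, T3→Y; Country A's induced payoffs 17, 7, 11, 19; outcome (T3, Y), payoffs (19, 20).
If Country B leads: Country A's best replies are W→T0, X→T3, Y→T1, Z→T2; Country B's induced payoffs 20, 4, 2, 13; outcome (T0, W), payoffs (17, 20).
Country A gets 19 moving first and 17 moving second, so Country A prefers to move first.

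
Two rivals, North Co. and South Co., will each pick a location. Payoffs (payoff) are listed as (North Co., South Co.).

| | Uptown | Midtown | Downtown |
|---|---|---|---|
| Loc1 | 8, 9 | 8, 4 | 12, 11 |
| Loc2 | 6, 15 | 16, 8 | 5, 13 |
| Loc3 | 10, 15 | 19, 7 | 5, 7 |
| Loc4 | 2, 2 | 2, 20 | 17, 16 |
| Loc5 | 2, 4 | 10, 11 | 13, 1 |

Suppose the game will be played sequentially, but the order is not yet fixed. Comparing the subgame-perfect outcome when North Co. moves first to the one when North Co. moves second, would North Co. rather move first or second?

second

If North Co. leads: South Co.'s best replies are Loc1→Downtown, Loc2→Uptown, Loc3→Uptown, Loc4→Midtown, Loc5→Midtown; North Co.'s induced payoffs 12, 6, 10, 2, 10; outcome (Loc1, Downtown), payoffs (12, 11).
If South Co. leads: North Co.'s best replies are Uptown→Loc3, Midtown→Loc3, Downtown→Loc4; South Co.'s induced payoffs 15, 7, 16; outcome (Loc4, Downtown), payoffs (17, 16).
North Co. gets 12 moving first and 17 moving second, so North Co. prefers to move second.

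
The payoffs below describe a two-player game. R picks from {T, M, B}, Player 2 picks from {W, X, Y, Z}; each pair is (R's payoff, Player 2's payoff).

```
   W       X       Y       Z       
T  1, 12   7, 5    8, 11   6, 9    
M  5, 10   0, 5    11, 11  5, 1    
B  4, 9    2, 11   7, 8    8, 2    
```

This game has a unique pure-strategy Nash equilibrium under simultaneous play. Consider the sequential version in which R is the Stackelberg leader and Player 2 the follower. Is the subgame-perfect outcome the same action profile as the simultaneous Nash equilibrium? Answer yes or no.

yes

Work backward from Player 2's decision.
- T: Player 2 compares 12, 5, 11, 9 and picks W; R would get 1.
- M: Player 2 compares 10, 5, 11, 1 and picks Y; R would get 11.
- B: Player 2 compares 9, 11, 8, 2 and picks X; R would get 2.
R's induced payoffs are 1, 11, 2, so R commits to M. Subgame-perfect outcome: (M, Y) with payoffs (11, 11).
Now find the simultaneous Nash equilibrium.
R's best replies: W→M; X→T; Y→M; Z→B.
Player 2's best replies: T→W; M→Y; B→X.
Only (M, Y) has each player best-responding; Nash payoffs (11, 11).
Sequential outcome (M, Y) coincides with the Nash profile (M, Y).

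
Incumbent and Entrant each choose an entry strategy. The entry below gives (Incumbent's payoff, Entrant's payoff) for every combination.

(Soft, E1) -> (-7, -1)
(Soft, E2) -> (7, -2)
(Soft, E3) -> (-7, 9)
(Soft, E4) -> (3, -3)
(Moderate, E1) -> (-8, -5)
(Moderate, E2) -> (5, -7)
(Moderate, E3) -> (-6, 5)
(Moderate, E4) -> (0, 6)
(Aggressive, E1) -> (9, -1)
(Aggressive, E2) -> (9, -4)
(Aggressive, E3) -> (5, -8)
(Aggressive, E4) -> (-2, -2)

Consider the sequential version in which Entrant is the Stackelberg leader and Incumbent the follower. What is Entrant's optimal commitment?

E1

Work backward from Incumbent's decision.
- E1 → Incumbent plays Aggressive (best of -7, -8, 9); Entrant gets -1.
- E2 → Incumbent plays Aggressive (best of 7, 5, 9); Entrant gets -4.
- E3 → Incumbent plays Aggressive (best of -7, -6, 5); Entrant gets -8.
- E4 → Incumbent plays Soft (best of 3, 0, -2); Entrant gets -3.
Among -1, -4, -8, -3, the best is -1 at E1. Subgame-perfect outcome: (Aggressive, E1) with payoffs (9, -1).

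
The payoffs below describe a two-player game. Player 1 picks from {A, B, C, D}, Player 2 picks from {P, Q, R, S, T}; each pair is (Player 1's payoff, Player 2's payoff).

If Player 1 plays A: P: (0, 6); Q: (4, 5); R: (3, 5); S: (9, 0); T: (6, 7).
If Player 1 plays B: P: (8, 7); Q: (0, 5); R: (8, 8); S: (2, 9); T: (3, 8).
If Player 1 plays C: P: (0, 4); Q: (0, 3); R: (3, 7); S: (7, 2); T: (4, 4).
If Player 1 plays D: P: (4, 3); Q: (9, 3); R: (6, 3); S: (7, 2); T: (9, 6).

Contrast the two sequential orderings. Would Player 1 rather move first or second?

first

If Player 1 leads: Player 2's best replies are A→T, B→S, C→R, D→T; Player 1's induced payoffs 6, 2, 3, 9; outcome (D, T), payoffs (9, 6).
If Player 2 leads: Player 1's best replies are P→B, Q→D, R→B, S→A, T→D; Player 2's induced payoffs 7, 3, 8, 0, 6; outcome (B, R), payoffs (8, 8).
Player 1 gets 9 moving first and 8 moving second, so Player 1 prefers to move first.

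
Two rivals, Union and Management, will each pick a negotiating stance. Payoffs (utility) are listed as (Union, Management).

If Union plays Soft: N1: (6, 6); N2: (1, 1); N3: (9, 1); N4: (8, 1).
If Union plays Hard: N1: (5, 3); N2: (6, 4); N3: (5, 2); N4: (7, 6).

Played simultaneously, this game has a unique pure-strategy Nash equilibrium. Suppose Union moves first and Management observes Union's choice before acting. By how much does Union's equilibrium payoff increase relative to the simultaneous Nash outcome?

Backward induction with Union moving first.
- Soft → Management plays N1 (best of 6, 1, 1, 1); Union gets 6.
- Hard → Management plays N4 (best of 3, 4, 2, 6); Union gets 7.
Union's induced payoffs are 6, 7, so Union commits to Hard. Subgame-perfect outcome: (Hard, N4) with payoffs (7, 6).
Under simultaneous play:
Union's best replies: N1→Soft; N2→Hard; N3→Soft; N4→Soft.
Management's best replies: Soft→N1; Hard→N4.
The unique mutual best reply is (Soft, N1), giving (6, 6).
Union's commitment gain: 7 − 6 = 1.

1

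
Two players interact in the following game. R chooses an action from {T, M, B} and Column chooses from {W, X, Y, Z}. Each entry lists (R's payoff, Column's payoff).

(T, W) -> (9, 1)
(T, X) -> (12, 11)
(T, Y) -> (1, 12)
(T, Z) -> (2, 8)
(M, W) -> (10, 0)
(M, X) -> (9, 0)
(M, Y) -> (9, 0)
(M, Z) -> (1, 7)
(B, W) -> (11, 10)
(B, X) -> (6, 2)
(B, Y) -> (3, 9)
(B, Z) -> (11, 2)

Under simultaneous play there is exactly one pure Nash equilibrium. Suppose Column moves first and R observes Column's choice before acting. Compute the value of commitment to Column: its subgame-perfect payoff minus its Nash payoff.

R best-responds to each possible Column move:
- W → R plays B (best of 9, 10, 11); Column gets 10.
- X → R plays T (best of 12, 9, 6); Column gets 11.
- Y → R plays M (best of 1, 9, 3); Column gets 0.
- Z → R plays B (best of 2, 1, 11); Column gets 2.
Among 10, 11, 0, 2, the best is 11 at X. Subgame-perfect outcome: (T, X) with payoffs (12, 11).
Now find the simultaneous Nash equilibrium.
R's best replies: W→B; X→T; Y→M; Z→B.
Column's best replies: T→Y; M→Z; B→W.
The unique mutual best reply is (B, W), giving (11, 10).
Column's commitment gain: 11 − 10 = 1.

1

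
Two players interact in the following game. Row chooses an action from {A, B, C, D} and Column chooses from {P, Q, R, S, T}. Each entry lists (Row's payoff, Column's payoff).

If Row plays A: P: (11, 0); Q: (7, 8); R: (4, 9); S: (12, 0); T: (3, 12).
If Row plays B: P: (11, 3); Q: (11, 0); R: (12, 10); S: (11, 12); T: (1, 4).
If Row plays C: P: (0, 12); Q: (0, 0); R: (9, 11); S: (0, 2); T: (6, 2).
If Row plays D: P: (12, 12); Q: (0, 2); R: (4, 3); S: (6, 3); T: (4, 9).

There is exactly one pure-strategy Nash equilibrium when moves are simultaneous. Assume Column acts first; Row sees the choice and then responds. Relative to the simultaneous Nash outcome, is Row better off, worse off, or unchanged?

Backward induction with Column moving first.
- P: BR = D, leader payoff 12.
- Q: BR = B, leader payoff 0.
- R: BR = B, leader payoff 10.
- S: BR = A, leader payoff 0.
- T: BR = C, leader payoff 2.
Among 12, 0, 10, 0, 2, the best is 12 at P. Subgame-perfect outcome: (D, P) with payoffs (12, 12).
For the simultaneous game, intersect best replies.
Row's best replies: P→D; Q→B; R→B; S→A; T→C.
Column's best replies: A→T; B→S; C→P; D→P.
Only (D, P) has each player best-responding; Nash payoffs (12, 12).
Row earns 12 sequentially versus 12 at the Nash outcome: unchanged.

unchanged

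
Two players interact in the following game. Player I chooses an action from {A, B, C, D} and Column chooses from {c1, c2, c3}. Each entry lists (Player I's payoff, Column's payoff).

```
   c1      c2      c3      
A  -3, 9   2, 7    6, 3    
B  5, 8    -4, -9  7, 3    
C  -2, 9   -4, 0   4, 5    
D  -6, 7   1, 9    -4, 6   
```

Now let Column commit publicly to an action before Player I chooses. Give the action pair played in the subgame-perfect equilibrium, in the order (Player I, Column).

Player I best-responds to each possible Column move:
- c1 → Player I plays B (best of -3, 5, -2, -6); Column gets 8.
- c2 → Player I plays A (best of 2, -4, -4, 1); Column gets 7.
- c3 → Player I plays B (best of 6, 7, 4, -4); Column gets 3.
Maximizing over 8, 7, 3, Column chooses c1. Subgame-perfect outcome: (B, c1) with payoffs (5, 8).

(B, c1)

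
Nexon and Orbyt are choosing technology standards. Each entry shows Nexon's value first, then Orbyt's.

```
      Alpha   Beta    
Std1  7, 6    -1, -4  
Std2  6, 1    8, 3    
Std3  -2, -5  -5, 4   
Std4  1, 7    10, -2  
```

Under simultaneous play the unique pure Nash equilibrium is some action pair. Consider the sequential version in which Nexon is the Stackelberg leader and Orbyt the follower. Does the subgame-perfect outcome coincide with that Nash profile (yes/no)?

no

Backward induction with Nexon moving first.
- Std1 → Orbyt plays Alpha (best of 6, -4); Nexon gets 7.
- Std2 → Orbyt plays Beta (best of 1, 3); Nexon gets 8.
- Std3 → Orbyt plays Beta (best of -5, 4); Nexon gets -5.
- Std4 → Orbyt plays Alpha (best of 7, -2); Nexon gets 1.
Among 7, 8, -5, 1, the best is 8 at Std2. Subgame-perfect outcome: (Std2, Beta) with payoffs (8, 3).
Under simultaneous play:
Nexon's best replies: Alpha→Std1; Beta→Std4.
Orbyt's best replies: Std1→Alpha; Std2→Beta; Std3→Beta; Std4→Alpha.
Only (Std1, Alpha) has each player best-responding; Nash payoffs (7, 6).
Sequential outcome (Std2, Beta) differs from the Nash profile (Std1, Alpha).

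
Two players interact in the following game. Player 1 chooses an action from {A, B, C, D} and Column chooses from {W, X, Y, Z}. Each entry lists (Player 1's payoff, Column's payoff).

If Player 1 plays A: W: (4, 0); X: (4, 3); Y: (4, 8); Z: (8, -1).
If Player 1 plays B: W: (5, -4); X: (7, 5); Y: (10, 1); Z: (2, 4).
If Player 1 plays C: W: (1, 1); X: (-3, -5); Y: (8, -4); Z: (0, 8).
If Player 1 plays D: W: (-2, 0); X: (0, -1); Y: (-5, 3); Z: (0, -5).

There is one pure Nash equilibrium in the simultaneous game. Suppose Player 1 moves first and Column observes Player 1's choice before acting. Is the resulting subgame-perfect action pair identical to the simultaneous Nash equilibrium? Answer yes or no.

yes

Column best-responds to each possible Player 1 move:
- A: Column compares 0, 3, 8, -1 and picks Y; Player 1 would get 4.
- B: Column compares -4, 5, 1, 4 and picks X; Player 1 would get 7.
- C: Column compares 1, -5, -4, 8 and picks Z; Player 1 would get 0.
- D: Column compares 0, -1, 3, -5 and picks Y; Player 1 would get -5.
Among 4, 7, 0, -5, the best is 7 at B. Subgame-perfect outcome: (B, X) with payoffs (7, 5).
Under simultaneous play:
Player 1's best replies: W→B; X→B; Y→B; Z→A.
Column's best replies: A→Y; B→X; C→Z; D→Y.
The unique mutual best reply is (B, X), giving (7, 5).
Sequential outcome (B, X) coincides with the Nash profile (B, X).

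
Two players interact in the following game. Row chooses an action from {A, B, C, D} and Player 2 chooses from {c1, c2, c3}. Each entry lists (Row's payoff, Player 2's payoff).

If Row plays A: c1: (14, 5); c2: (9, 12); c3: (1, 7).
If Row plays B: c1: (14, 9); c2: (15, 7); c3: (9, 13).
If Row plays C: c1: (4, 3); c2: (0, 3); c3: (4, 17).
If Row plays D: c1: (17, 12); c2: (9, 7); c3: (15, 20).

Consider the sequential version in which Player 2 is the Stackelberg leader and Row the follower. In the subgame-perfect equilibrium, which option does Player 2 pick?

Work backward from Row's decision.
- c1: BR = D, leader payoff 12.
- c2: BR = B, leader payoff 7.
- c3: BR = D, leader payoff 20.
Player 2's induced payoffs are 12, 7, 20, so Player 2 commits to c3. Subgame-perfect outcome: (D, c3) with payoffs (15, 20).

c3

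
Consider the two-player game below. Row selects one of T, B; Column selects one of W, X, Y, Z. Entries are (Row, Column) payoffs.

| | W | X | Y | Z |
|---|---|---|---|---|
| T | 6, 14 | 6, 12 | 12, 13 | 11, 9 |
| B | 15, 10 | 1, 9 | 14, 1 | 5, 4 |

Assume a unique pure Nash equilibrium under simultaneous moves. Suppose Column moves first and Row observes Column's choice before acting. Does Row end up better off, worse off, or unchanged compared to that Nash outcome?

worse off

Backward induction with Column moving first.
- W: BR = B, leader payoff 10.
- X: BR = T, leader payoff 12.
- Y: BR = B, leader payoff 1.
- Z: BR = T, leader payoff 9.
Among 10, 12, 1, 9, the best is 12 at X. Subgame-perfect outcome: (T, X) with payoffs (6, 12).
Under simultaneous play:
Row's best replies: W→B; X→T; Y→B; Z→T.
Column's best replies: T→W; B→W.
Only (B, W) has each player best-responding; Nash payoffs (15, 10).
Row earns 6 sequentially versus 15 at the Nash outcome: worse off.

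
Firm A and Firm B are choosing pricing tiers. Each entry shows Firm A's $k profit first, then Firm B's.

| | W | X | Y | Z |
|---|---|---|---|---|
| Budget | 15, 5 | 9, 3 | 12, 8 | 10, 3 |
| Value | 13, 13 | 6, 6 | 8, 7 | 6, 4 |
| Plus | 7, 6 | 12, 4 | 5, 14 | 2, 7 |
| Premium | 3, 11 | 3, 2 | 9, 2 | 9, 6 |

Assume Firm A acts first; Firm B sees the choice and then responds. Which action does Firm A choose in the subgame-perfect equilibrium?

Backward induction with Firm A moving first.
- Budget: Firm B compares 5, 3, 8, 3 and picks Y; Firm A would get 12.
- Value: Firm B compares 13, 6, 7, 4 and picks W; Firm A would get 13.
- Plus: Firm B compares 6, 4, 14, 7 and picks Y; Firm A would get 5.
- Premium: Firm B compares 11, 2, 2, 6 and picks W; Firm A would get 3.
Among 12, 13, 5, 3, the best is 13 at Value. Subgame-perfect outcome: (Value, W) with payoffs (13, 13).

Value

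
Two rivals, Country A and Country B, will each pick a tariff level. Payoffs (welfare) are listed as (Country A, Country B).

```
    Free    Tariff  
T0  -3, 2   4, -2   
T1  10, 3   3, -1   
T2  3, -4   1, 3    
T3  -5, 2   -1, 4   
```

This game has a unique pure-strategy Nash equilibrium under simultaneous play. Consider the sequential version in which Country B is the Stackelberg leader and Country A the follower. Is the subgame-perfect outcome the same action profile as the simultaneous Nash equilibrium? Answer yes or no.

yes

Backward induction with Country B moving first.
- Free: BR = T1, leader payoff 3.
- Tariff: BR = T0, leader payoff -2.
Country B's induced payoffs are 3, -2, so Country B commits to Free. Subgame-perfect outcome: (T1, Free) with payoffs (10, 3).
Under simultaneous play:
Country A's best replies: Free→T1; Tariff→T0.
Country B's best replies: T0→Free; T1→Free; T2→Tariff; T3→Tariff.
The unique mutual best reply is (T1, Free), giving (10, 3).
Sequential outcome (T1, Free) coincides with the Nash profile (T1, Free).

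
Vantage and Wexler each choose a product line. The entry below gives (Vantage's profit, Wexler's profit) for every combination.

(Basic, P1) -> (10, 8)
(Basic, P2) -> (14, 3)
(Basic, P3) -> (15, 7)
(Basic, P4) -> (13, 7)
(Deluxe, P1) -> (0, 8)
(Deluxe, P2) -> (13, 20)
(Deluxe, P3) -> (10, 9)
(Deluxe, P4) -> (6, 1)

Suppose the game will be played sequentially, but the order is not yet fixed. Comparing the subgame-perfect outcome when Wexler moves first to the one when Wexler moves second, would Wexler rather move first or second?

second

If Vantage leads: Wexler's best replies are Basic→P1, Deluxe→P2; Vantage's induced payoffs 10, 13; outcome (Deluxe, P2), payoffs (13, 20).
If Wexler leads: Vantage's best replies are P1→Basic, P2→Basic, P3→Basic, P4→Basic; Wexler's induced payoffs 8, 3, 7, 7; outcome (Basic, P1), payoffs (10, 8).
Wexler gets 8 moving first and 20 moving second, so Wexler prefers to move second.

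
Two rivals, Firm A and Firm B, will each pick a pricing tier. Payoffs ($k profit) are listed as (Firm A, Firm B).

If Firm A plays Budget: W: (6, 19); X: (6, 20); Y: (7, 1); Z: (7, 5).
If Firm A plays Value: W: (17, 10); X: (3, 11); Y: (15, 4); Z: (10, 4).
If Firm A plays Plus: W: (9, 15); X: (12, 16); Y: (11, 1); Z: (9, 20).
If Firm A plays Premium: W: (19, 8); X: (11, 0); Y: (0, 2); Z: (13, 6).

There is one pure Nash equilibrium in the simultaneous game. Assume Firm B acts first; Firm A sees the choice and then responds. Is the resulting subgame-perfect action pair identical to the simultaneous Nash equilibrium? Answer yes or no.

no

Work backward from Firm A's decision.
- W: BR = Premium, leader payoff 8.
- X: BR = Plus, leader payoff 16.
- Y: BR = Value, leader payoff 4.
- Z: BR = Premium, leader payoff 6.
Firm B's induced payoffs are 8, 16, 4, 6, so Firm B commits to X. Subgame-perfect outcome: (Plus, X) with payoffs (12, 16).
For the simultaneous game, intersect best replies.
Firm A's best replies: W→Premium; X→Plus; Y→Value; Z→Premium.
Firm B's best replies: Budget→X; Value→X; Plus→Z; Premium→W.
The unique mutual best reply is (Premium, W), giving (19, 8).
Sequential outcome (Plus, X) differs from the Nash profile (Premium, W).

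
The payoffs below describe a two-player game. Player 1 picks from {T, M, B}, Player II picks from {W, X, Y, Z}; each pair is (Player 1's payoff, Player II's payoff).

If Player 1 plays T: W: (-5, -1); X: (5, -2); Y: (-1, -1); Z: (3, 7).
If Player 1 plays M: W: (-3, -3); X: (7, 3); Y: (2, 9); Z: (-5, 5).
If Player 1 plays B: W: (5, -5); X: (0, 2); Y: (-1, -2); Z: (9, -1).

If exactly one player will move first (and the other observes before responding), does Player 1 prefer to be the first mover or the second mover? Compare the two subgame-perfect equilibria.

first

If Player 1 leads: Player II's best replies are T→Z, M→Y, B→X; Player 1's induced payoffs 3, 2, 0; outcome (T, Z), payoffs (3, 7).
If Player II leads: Player 1's best replies are W→B, X→M, Y→M, Z→B; Player II's induced payoffs -5, 3, 9, -1; outcome (M, Y), payoffs (2, 9).
Player 1 gets 3 moving first and 2 moving second, so Player 1 prefers to move first.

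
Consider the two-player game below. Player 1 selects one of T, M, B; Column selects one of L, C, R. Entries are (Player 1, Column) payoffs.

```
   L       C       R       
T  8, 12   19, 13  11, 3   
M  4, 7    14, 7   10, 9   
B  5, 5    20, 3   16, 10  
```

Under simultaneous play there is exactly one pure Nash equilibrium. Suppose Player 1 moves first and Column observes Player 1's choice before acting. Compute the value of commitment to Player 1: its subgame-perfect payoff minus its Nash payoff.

3

Column best-responds to each possible Player 1 move:
- T: BR = C, leader payoff 19.
- M: BR = R, leader payoff 10.
- B: BR = R, leader payoff 16.
Among 19, 10, 16, the best is 19 at T. Subgame-perfect outcome: (T, C) with payoffs (19, 13).
Now find the simultaneous Nash equilibrium.
Player 1's best replies: L→T; C→B; R→B.
Column's best replies: T→C; M→R; B→R.
The unique mutual best reply is (B, R), giving (16, 10).
Player 1's commitment gain: 19 − 16 = 3.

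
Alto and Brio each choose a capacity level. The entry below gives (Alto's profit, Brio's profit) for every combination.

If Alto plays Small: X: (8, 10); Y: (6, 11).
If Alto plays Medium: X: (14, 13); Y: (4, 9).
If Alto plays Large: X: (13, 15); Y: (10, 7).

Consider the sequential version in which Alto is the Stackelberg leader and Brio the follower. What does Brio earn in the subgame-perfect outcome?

13

Backward induction with Alto moving first.
- Small: Brio compares 10, 11 and picks Y; Alto would get 6.
- Medium: Brio compares 13, 9 and picks X; Alto would get 14.
- Large: Brio compares 15, 7 and picks X; Alto would get 13.
Maximizing over 6, 14, 13, Alto chooses Medium. Subgame-perfect outcome: (Medium, X) with payoffs (14, 13).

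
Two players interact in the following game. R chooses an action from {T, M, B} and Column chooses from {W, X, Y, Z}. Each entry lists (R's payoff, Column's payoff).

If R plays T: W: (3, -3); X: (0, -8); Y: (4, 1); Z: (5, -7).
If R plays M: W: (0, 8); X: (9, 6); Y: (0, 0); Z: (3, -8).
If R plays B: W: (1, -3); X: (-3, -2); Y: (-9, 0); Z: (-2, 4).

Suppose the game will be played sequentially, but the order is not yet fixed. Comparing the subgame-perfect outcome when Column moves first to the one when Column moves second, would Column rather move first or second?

If R leads: Column's best replies are T→Y, M→W, B→Z; R's induced payoffs 4, 0, -2; outcome (T, Y), payoffs (4, 1).
If Column leads: R's best replies are W→T, X→M, Y→T, Z→T; Column's induced payoffs -3, 6, 1, -7; outcome (M, X), payoffs (9, 6).
Column gets 6 moving first and 1 moving second, so Column prefers to move first.

first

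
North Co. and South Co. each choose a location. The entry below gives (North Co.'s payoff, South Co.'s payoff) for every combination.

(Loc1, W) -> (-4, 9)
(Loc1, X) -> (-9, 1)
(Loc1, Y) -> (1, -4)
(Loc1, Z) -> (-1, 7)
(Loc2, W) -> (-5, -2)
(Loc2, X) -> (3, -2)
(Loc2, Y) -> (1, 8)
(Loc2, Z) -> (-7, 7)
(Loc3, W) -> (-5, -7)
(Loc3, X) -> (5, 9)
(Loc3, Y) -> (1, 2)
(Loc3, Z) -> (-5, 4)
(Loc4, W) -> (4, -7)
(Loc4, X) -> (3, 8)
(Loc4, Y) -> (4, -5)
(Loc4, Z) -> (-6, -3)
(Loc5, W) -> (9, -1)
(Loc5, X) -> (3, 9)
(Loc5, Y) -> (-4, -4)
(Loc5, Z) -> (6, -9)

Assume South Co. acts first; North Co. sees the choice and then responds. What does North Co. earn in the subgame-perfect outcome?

North Co. best-responds to each possible South Co. move:
- W: BR = Loc5, leader payoff -1.
- X: BR = Loc3, leader payoff 9.
- Y: BR = Loc4, leader payoff -5.
- Z: BR = Loc5, leader payoff -9.
South Co.'s induced payoffs are -1, 9, -5, -9, so South Co. commits to X. Subgame-perfect outcome: (Loc3, X) with payoffs (5, 9).

5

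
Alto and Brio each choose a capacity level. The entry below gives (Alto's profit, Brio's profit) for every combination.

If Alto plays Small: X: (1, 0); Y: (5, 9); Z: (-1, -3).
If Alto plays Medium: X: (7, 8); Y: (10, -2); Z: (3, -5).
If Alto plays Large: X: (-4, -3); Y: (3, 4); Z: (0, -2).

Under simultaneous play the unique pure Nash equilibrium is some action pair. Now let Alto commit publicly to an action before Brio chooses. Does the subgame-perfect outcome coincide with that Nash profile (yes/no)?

Brio best-responds to each possible Alto move:
- Small → Brio plays Y (best of 0, 9, -3); Alto gets 5.
- Medium → Brio plays X (best of 8, -2, -5); Alto gets 7.
- Large → Brio plays Y (best of -3, 4, -2); Alto gets 3.
Among 5, 7, 3, the best is 7 at Medium. Subgame-perfect outcome: (Medium, X) with payoffs (7, 8).
Under simultaneous play:
Alto's best replies: X→Medium; Y→Medium; Z→Medium.
Brio's best replies: Small→Y; Medium→X; Large→Y.
The unique mutual best reply is (Medium, X), giving (7, 8).
Sequential outcome (Medium, X) coincides with the Nash profile (Medium, X).

yes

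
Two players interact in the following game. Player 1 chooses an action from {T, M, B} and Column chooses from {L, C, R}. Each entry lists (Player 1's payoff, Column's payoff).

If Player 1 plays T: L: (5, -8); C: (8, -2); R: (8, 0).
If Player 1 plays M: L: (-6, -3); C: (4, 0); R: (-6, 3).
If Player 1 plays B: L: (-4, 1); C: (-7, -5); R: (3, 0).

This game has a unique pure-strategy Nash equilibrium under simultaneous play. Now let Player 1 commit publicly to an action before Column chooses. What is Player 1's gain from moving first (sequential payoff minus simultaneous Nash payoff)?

Backward induction with Player 1 moving first.
- T: BR = R, leader payoff 8.
- M: BR = R, leader payoff -6.
- B: BR = L, leader payoff -4.
Player 1's induced payoffs are 8, -6, -4, so Player 1 commits to T. Subgame-perfect outcome: (T, R) with payoffs (8, 0).
Now find the simultaneous Nash equilibrium.
Player 1's best replies: L→T; C→T; R→T.
Column's best replies: T→R; M→R; B→L.
Only (T, R) has each player best-responding; Nash payoffs (8, 0).
Player 1's commitment gain: 8 − 8 = 0.

0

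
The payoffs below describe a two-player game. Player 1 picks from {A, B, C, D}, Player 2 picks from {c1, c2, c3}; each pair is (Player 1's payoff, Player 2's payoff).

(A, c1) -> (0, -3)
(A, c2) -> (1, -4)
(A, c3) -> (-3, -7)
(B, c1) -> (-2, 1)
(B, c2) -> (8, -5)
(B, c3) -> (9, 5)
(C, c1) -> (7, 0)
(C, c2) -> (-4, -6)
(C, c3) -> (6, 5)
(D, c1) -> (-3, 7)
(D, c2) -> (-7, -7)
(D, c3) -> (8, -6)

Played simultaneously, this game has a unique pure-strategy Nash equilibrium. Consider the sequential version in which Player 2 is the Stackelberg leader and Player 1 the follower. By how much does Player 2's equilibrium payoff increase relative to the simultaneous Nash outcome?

0

Backward induction with Player 2 moving first.
- c1 → Player 1 plays C (best of 0, -2, 7, -3); Player 2 gets 0.
- c2 → Player 1 plays B (best of 1, 8, -4, -7); Player 2 gets -5.
- c3 → Player 1 plays B (best of -3, 9, 6, 8); Player 2 gets 5.
Maximizing over 0, -5, 5, Player 2 chooses c3. Subgame-perfect outcome: (B, c3) with payoffs (9, 5).
Under simultaneous play:
Player 1's best replies: c1→C; c2→B; c3→B.
Player 2's best replies: A→c1; B→c3; C→c3; D→c1.
Only (B, c3) has each player best-responding; Nash payoffs (9, 5).
Player 2's commitment gain: 5 − 5 = 0.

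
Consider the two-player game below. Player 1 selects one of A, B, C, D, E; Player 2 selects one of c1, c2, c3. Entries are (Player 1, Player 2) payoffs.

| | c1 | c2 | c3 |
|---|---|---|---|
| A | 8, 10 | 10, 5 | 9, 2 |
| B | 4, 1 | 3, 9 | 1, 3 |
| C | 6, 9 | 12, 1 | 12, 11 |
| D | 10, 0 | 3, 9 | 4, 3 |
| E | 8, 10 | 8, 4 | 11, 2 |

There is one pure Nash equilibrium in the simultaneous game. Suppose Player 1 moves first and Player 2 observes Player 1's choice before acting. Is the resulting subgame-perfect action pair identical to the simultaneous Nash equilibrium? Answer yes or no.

yes

Player 2 best-responds to each possible Player 1 move:
- A → Player 2 plays c1 (best of 10, 5, 2); Player 1 gets 8.
- B → Player 2 plays c2 (best of 1, 9, 3); Player 1 gets 3.
- C → Player 2 plays c3 (best of 9, 1, 11); Player 1 gets 12.
- D → Player 2 plays c2 (best of 0, 9, 3); Player 1 gets 3.
- E → Player 2 plays c1 (best of 10, 4, 2); Player 1 gets 8.
Among 8, 3, 12, 3, 8, the best is 12 at C. Subgame-perfect outcome: (C, c3) with payoffs (12, 11).
Under simultaneous play:
Player 1's best replies: c1→D; c2→C; c3→C.
Player 2's best replies: A→c1; B→c2; C→c3; D→c2; E→c1.
Only (C, c3) has each player best-responding; Nash payoffs (12, 11).
Sequential outcome (C, c3) coincides with the Nash profile (C, c3).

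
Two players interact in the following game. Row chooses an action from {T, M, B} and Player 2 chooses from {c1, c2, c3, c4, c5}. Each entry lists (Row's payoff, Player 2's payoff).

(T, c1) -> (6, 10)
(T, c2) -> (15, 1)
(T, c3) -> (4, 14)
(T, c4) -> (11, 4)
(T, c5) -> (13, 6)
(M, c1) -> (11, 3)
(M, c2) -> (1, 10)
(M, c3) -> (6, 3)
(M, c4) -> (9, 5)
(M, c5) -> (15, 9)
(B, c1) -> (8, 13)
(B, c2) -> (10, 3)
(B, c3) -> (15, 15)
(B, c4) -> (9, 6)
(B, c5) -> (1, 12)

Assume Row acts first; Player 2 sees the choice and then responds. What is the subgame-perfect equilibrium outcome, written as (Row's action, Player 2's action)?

Work backward from Player 2's decision.
- T → Player 2 plays c3 (best of 10, 1, 14, 4, 6); Row gets 4.
- M → Player 2 plays c2 (best of 3, 10, 3, 5, 9); Row gets 1.
- B → Player 2 plays c3 (best of 13, 3, 15, 6, 12); Row gets 15.
Maximizing over 4, 1, 15, Row chooses B. Subgame-perfect outcome: (B, c3) with payoffs (15, 15).

(B, c3)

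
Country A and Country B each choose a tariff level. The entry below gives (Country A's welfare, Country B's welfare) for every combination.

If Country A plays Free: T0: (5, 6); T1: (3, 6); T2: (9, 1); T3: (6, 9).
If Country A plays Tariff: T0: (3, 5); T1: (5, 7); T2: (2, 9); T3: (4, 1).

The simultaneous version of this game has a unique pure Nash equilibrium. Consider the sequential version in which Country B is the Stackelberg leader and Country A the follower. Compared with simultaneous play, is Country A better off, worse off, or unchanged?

Solve by backward induction (Country B leads).
- T0: BR = Free, leader payoff 6.
- T1: BR = Tariff, leader payoff 7.
- T2: BR = Free, leader payoff 1.
- T3: BR = Free, leader payoff 9.
Country B's induced payoffs are 6, 7, 1, 9, so Country B commits to T3. Subgame-perfect outcome: (Free, T3) with payoffs (6, 9).
For the simultaneous game, intersect best replies.
Country A's best replies: T0→Free; T1→Tariff; T2→Free; T3→Free.
Country B's best replies: Free→T3; Tariff→T2.
The unique mutual best reply is (Free, T3), giving (6, 9).
Country A earns 6 sequentially versus 6 at the Nash outcome: unchanged.

unchanged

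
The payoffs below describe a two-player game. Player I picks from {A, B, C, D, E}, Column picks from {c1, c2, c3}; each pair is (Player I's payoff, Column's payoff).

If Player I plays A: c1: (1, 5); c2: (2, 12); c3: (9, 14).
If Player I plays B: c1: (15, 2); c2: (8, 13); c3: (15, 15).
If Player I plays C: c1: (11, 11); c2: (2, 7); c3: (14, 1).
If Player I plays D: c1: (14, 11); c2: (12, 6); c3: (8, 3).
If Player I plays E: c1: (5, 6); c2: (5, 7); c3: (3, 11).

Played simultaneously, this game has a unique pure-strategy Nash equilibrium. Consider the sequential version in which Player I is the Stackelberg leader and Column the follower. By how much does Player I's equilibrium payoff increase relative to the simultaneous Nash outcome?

0

Work backward from Column's decision.
- A: BR = c3, leader payoff 9.
- B: BR = c3, leader payoff 15.
- C: BR = c1, leader payoff 11.
- D: BR = c1, leader payoff 14.
- E: BR = c3, leader payoff 3.
Among 9, 15, 11, 14, 3, the best is 15 at B. Subgame-perfect outcome: (B, c3) with payoffs (15, 15).
Now find the simultaneous Nash equilibrium.
Player I's best replies: c1→B; c2→D; c3→B.
Column's best replies: A→c3; B→c3; C→c1; D→c1; E→c3.
The unique mutual best reply is (B, c3), giving (15, 15).
Player I's commitment gain: 15 − 15 = 0.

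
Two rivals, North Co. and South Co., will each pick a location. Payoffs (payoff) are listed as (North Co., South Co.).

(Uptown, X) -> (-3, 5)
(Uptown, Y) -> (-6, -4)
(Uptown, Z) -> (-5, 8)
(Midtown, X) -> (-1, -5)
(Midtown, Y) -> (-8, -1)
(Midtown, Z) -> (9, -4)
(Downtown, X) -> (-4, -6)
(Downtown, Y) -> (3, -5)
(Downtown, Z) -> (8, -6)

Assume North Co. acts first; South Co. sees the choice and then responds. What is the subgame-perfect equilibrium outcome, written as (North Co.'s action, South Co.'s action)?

Solve by backward induction (North Co. leads).
- Uptown → South Co. plays Z (best of 5, -4, 8); North Co. gets -5.
- Midtown → South Co. plays Y (best of -5, -1, -4); North Co. gets -8.
- Downtown → South Co. plays Y (best of -6, -5, -6); North Co. gets 3.
Among -5, -8, 3, the best is 3 at Downtown. Subgame-perfect outcome: (Downtown, Y) with payoffs (3, -5).

(Downtown, Y)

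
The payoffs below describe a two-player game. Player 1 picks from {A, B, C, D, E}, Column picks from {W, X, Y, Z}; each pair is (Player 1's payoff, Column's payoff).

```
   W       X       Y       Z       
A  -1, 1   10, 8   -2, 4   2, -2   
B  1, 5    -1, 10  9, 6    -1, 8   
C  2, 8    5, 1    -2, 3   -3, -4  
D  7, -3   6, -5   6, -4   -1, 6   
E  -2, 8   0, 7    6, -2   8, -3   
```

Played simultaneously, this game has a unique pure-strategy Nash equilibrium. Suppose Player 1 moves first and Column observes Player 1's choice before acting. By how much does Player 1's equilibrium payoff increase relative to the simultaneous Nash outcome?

0

Column best-responds to each possible Player 1 move:
- A: BR = X, leader payoff 10.
- B: BR = X, leader payoff -1.
- C: BR = W, leader payoff 2.
- D: BR = Z, leader payoff -1.
- E: BR = W, leader payoff -2.
Maximizing over 10, -1, 2, -1, -2, Player 1 chooses A. Subgame-perfect outcome: (A, X) with payoffs (10, 8).
Under simultaneous play:
Player 1's best replies: W→D; X→A; Y→B; Z→E.
Column's best replies: A→X; B→X; C→W; D→Z; E→W.
Only (A, X) has each player best-responding; Nash payoffs (10, 8).
Player 1's commitment gain: 10 − 10 = 0.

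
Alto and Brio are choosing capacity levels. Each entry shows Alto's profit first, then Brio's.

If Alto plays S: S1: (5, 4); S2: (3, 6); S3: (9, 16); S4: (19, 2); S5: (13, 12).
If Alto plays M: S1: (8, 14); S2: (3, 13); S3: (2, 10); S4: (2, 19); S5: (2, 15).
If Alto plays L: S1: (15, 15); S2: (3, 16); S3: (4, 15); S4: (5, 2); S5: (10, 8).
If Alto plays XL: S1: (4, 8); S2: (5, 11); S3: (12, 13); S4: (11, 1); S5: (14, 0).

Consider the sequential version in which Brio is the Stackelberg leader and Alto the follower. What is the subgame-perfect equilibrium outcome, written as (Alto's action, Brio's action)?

(L, S1)

Alto best-responds to each possible Brio move:
- S1 → Alto plays L (best of 5, 8, 15, 4); Brio gets 15.
- S2 → Alto plays XL (best of 3, 3, 3, 5); Brio gets 11.
- S3 → Alto plays XL (best of 9, 2, 4, 12); Brio gets 13.
- S4 → Alto plays S (best of 19, 2, 5, 11); Brio gets 2.
- S5 → Alto plays XL (best of 13, 2, 10, 14); Brio gets 0.
Brio's induced payoffs are 15, 11, 13, 2, 0, so Brio commits to S1. Subgame-perfect outcome: (L, S1) with payoffs (15, 15).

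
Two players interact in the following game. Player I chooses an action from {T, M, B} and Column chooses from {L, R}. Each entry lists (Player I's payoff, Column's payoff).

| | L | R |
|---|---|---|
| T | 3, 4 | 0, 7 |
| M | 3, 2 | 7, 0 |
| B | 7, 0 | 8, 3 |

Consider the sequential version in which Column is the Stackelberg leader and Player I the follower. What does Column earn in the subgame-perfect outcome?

3

Solve by backward induction (Column leads).
- L: BR = B, leader payoff 0.
- R: BR = B, leader payoff 3.
Among 0, 3, the best is 3 at R. Subgame-perfect outcome: (B, R) with payoffs (8, 3).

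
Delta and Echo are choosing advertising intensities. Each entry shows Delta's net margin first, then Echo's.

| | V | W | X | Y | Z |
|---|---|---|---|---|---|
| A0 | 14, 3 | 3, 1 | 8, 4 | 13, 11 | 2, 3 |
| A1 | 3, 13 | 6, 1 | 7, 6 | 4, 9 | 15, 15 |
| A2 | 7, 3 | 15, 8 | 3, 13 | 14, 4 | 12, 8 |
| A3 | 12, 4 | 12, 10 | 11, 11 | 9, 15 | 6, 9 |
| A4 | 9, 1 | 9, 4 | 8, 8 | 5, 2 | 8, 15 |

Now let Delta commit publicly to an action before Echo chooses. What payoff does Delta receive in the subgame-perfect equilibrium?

Backward induction with Delta moving first.
- A0: BR = Y, leader payoff 13.
- A1: BR = Z, leader payoff 15.
- A2: BR = X, leader payoff 3.
- A3: BR = Y, leader payoff 9.
- A4: BR = Z, leader payoff 8.
Delta's induced payoffs are 13, 15, 3, 9, 8, so Delta commits to A1. Subgame-perfect outcome: (A1, Z) with payoffs (15, 15).

15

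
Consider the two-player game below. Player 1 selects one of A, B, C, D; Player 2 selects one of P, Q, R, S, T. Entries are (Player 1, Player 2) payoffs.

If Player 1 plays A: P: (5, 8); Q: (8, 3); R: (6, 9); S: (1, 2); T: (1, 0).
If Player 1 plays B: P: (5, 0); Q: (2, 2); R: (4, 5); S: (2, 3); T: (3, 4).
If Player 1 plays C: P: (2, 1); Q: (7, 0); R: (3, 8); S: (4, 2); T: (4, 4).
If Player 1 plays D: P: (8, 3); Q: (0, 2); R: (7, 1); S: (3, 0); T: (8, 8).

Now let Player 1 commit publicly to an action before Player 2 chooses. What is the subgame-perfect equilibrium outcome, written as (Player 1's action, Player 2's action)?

Backward induction with Player 1 moving first.
- A: BR = R, leader payoff 6.
- B: BR = R, leader payoff 4.
- C: BR = R, leader payoff 3.
- D: BR = T, leader payoff 8.
Maximizing over 6, 4, 3, 8, Player 1 chooses D. Subgame-perfect outcome: (D, T) with payoffs (8, 8).

(D, T)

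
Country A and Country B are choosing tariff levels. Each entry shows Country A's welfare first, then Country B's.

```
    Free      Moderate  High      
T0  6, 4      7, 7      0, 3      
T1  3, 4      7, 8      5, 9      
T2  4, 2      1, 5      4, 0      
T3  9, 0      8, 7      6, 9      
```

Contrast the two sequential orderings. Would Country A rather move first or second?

If Country A leads: Country B's best replies are T0→Moderate, T1→High, T2→Moderate, T3→High; Country A's induced payoffs 7, 5, 1, 6; outcome (T0, Moderate), payoffs (7, 7).
If Country B leads: Country A's best replies are Free→T3, Moderate→T3, High→T3; Country B's induced payoffs 0, 7, 9; outcome (T3, High), payoffs (6, 9).
Country A gets 7 moving first and 6 moving second, so Country A prefers to move first.

first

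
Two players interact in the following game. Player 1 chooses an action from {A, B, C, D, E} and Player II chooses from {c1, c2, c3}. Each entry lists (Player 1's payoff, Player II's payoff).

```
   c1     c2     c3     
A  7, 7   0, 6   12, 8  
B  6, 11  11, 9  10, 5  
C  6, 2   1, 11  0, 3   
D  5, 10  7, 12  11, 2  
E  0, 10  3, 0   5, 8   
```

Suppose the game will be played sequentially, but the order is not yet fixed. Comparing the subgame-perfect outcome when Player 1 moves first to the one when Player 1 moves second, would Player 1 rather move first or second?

first

If Player 1 leads: Player II's best replies are A→c3, B→c1, C→c2, D→c2, E→c1; Player 1's induced payoffs 12, 6, 1, 7, 0; outcome (A, c3), payoffs (12, 8).
If Player II leads: Player 1's best replies are c1→A, c2→B, c3→A; Player II's induced payoffs 7, 9, 8; outcome (B, c2), payoffs (11, 9).
Player 1 gets 12 moving first and 11 moving second, so Player 1 prefers to move first.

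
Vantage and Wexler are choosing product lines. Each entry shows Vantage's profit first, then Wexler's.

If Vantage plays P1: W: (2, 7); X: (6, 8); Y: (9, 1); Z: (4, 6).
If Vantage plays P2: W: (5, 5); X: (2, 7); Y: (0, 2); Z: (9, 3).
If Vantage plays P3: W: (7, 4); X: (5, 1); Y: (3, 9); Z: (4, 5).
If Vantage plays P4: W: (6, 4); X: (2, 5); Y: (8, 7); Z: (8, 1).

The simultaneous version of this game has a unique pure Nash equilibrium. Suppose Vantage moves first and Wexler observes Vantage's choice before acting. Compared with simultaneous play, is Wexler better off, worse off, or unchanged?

Work backward from Wexler's decision.
- P1: BR = X, leader payoff 6.
- P2: BR = X, leader payoff 2.
- P3: BR = Y, leader payoff 3.
- P4: BR = Y, leader payoff 8.
Vantage's induced payoffs are 6, 2, 3, 8, so Vantage commits to P4. Subgame-perfect outcome: (P4, Y) with payoffs (8, 7).
Now find the simultaneous Nash equilibrium.
Vantage's best replies: W→P3; X→P1; Y→P1; Z→P2.
Wexler's best replies: P1→X; P2→X; P3→Y; P4→Y.
Only (P1, X) has each player best-responding; Nash payoffs (6, 8).
Wexler earns 7 sequentially versus 8 at the Nash outcome: worse off.

worse off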